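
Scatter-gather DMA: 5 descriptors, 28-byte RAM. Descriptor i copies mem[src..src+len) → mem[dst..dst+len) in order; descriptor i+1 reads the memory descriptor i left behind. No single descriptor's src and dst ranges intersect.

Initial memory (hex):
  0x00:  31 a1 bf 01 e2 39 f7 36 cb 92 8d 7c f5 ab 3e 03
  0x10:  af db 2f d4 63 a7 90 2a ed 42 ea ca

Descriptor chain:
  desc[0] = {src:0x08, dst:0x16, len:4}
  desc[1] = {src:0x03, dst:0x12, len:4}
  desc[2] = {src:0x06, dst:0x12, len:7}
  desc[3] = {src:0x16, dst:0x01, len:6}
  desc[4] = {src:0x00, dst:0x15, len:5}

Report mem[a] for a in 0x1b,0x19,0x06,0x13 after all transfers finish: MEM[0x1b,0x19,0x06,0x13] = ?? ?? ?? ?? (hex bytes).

#0 dst[0x16+4] := {0xcb,0x92,0x8d,0x7c}
#1 dst[0x12+4] := {0x01,0xe2,0x39,0xf7}
#2 dst[0x12+7] := {0xf7,0x36,0xcb,0x92,0x8d,0x7c,0xf5}
#3 dst[0x01+6] := {0x8d,0x7c,0xf5,0x7c,0xea,0xca}
#4 dst[0x15+5] := {0x31,0x8d,0x7c,0xf5,0x7c}
query mem[0x1b]=0xca, mem[0x19]=0x7c, mem[0x06]=0xca, mem[0x13]=0x36

MEM[0x1b,0x19,0x06,0x13] = ca 7c ca 36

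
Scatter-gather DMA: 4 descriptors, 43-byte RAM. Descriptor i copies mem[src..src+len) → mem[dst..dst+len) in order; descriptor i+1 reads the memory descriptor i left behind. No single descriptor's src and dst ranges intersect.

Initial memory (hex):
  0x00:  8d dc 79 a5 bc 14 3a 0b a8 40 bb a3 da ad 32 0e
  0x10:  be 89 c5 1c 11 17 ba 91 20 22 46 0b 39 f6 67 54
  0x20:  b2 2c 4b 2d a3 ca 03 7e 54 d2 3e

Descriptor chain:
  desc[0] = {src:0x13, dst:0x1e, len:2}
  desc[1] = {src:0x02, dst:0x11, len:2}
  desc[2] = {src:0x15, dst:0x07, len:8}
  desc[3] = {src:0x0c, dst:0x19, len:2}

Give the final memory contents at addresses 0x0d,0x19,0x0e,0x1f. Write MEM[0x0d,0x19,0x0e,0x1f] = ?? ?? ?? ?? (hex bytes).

MEM[0x0d,0x19,0x0e,0x1f] = 0b 46 39 11

#0 dst[0x1e+2] := {0x1c,0x11}
#1 dst[0x11+2] := {0x79,0xa5}
#2 dst[0x07+8] := {0x17,0xba,0x91,0x20,0x22,0x46,0x0b,0x39}
#3 dst[0x19+2] := {0x46,0x0b}
query mem[0x0d]=0x0b, mem[0x19]=0x46, mem[0x0e]=0x39, mem[0x1f]=0x11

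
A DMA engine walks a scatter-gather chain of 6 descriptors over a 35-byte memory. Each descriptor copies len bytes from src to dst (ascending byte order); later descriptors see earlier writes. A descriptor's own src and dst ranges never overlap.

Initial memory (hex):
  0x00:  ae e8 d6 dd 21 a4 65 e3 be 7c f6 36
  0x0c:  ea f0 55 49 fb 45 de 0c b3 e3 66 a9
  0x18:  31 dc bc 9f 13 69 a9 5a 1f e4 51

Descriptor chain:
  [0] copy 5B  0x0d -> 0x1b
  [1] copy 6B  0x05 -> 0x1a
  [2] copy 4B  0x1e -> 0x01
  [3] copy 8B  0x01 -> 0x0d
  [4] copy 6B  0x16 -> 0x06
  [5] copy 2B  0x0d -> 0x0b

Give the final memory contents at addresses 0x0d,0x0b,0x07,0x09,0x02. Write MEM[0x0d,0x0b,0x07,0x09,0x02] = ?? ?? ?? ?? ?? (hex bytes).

MEM[0x0d,0x0b,0x07,0x09,0x02] = 7c 7c a9 dc f6

#0 dst[0x1b+5] := {0xf0,0x55,0x49,0xfb,0x45}
#1 dst[0x1a+6] := {0xa4,0x65,0xe3,0xbe,0x7c,0xf6}
#2 dst[0x01+4] := {0x7c,0xf6,0x1f,0xe4}
#3 dst[0x0d+8] := {0x7c,0xf6,0x1f,0xe4,0xa4,0x65,0xe3,0xbe}
#4 dst[0x06+6] := {0x66,0xa9,0x31,0xdc,0xa4,0x65}
#5 dst[0x0b+2] := {0x7c,0xf6}
query mem[0x0d]=0x7c, mem[0x0b]=0x7c, mem[0x07]=0xa9, mem[0x09]=0xdc, mem[0x02]=0xf6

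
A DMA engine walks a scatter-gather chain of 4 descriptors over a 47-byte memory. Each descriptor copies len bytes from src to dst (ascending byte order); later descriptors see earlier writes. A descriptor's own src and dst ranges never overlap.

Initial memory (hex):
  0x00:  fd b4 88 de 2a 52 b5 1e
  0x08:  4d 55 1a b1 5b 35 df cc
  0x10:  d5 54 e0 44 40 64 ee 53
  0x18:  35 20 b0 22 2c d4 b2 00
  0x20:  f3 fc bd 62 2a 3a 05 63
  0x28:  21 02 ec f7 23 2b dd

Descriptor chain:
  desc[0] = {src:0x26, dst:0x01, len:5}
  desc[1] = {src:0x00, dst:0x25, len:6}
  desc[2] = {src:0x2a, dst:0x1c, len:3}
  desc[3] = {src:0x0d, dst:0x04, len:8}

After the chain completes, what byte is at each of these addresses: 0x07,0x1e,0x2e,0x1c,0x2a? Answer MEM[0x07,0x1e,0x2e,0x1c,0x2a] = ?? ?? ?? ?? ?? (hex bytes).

D0: mem[0x01..0x05] <- [05 63 21 02 ec]
D1: mem[0x25..0x2a] <- [fd 05 63 21 02 ec]
D2: mem[0x1c..0x1e] <- [ec f7 23]
D3: mem[0x04..0x0b] <- [35 df cc d5 54 e0 44 40]
query mem[0x07]=0xd5, mem[0x1e]=0x23, mem[0x2e]=0xdd, mem[0x1c]=0xec, mem[0x2a]=0xec

MEM[0x07,0x1e,0x2e,0x1c,0x2a] = d5 23 dd ec ec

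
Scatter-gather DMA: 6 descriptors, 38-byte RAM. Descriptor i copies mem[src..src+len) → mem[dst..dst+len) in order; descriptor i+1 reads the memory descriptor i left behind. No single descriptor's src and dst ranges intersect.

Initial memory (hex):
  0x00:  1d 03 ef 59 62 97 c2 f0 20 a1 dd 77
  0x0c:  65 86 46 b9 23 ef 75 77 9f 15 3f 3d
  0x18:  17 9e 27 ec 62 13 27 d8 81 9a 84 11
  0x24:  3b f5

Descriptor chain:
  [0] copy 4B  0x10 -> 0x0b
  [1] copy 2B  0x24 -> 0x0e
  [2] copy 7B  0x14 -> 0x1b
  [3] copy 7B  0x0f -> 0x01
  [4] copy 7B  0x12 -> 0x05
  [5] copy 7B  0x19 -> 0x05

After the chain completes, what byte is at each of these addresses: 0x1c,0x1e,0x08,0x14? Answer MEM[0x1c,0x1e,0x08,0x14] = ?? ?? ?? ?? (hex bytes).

  after D0: wrote 4B at 0x0b = 23ef7577
  after D1: wrote 2B at 0x0e = 3bf5
  after D2: wrote 7B at 0x1b = 9f153f3d179e27
  after D3: wrote 7B at 0x01 = f523ef75779f15
  after D4: wrote 7B at 0x05 = 75779f153f3d17
  after D5: wrote 7B at 0x05 = 9e279f153f3d17
query mem[0x1c]=0x15, mem[0x1e]=0x3d, mem[0x08]=0x15, mem[0x14]=0x9f

MEM[0x1c,0x1e,0x08,0x14] = 15 3d 15 9f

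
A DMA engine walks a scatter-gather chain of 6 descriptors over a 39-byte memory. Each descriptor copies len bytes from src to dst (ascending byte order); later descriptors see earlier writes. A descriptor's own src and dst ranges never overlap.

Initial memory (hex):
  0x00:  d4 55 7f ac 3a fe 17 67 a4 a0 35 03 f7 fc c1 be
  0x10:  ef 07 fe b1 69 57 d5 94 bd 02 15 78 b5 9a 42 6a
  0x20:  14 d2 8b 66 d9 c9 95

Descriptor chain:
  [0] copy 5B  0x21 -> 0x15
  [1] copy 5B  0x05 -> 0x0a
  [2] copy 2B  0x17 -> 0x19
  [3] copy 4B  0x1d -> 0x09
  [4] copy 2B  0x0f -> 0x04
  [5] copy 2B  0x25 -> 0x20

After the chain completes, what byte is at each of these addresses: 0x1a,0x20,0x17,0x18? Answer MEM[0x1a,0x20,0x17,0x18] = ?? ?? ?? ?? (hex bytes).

MEM[0x1a,0x20,0x17,0x18] = d9 c9 66 d9

#0 dst[0x15+5] := {0xd2,0x8b,0x66,0xd9,0xc9}
#1 dst[0x0a+5] := {0xfe,0x17,0x67,0xa4,0xa0}
#2 dst[0x19+2] := {0x66,0xd9}
#3 dst[0x09+4] := {0x9a,0x42,0x6a,0x14}
#4 dst[0x04+2] := {0xbe,0xef}
#5 dst[0x20+2] := {0xc9,0x95}
query mem[0x1a]=0xd9, mem[0x20]=0xc9, mem[0x17]=0x66, mem[0x18]=0xd9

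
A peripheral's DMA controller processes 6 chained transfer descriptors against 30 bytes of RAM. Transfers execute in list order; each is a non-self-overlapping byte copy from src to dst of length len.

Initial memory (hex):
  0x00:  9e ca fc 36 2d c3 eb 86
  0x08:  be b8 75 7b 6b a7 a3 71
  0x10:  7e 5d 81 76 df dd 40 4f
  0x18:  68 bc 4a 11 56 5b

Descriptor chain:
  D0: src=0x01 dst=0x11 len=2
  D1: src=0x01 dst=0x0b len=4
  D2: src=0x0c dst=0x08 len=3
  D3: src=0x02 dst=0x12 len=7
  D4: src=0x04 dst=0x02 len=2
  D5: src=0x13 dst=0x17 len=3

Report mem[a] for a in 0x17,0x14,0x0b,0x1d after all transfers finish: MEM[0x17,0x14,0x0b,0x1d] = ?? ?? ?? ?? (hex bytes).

MEM[0x17,0x14,0x0b,0x1d] = 36 2d ca 5b

  after D0: wrote 2B at 0x11 = cafc
  after D1: wrote 4B at 0x0b = cafc362d
  after D2: wrote 3B at 0x08 = fc362d
  after D3: wrote 7B at 0x12 = fc362dc3eb86fc
  after D4: wrote 2B at 0x02 = 2dc3
  after D5: wrote 3B at 0x17 = 362dc3
query mem[0x17]=0x36, mem[0x14]=0x2d, mem[0x0b]=0xca, mem[0x1d]=0x5b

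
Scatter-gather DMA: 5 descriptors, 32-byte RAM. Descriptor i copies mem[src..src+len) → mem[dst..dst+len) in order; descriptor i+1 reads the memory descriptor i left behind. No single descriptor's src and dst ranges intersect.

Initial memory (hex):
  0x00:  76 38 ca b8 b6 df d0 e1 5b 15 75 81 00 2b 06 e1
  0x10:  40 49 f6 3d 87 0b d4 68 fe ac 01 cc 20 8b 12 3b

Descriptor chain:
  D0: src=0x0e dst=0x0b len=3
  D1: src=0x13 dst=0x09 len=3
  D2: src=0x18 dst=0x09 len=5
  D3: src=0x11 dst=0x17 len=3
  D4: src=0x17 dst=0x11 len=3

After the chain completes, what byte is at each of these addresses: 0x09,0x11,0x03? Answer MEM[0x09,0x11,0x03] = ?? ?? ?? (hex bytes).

  after D0: wrote 3B at 0x0b = 06e140
  after D1: wrote 3B at 0x09 = 3d870b
  after D2: wrote 5B at 0x09 = feac01cc20
  after D3: wrote 3B at 0x17 = 49f63d
  after D4: wrote 3B at 0x11 = 49f63d
query mem[0x09]=0xfe, mem[0x11]=0x49, mem[0x03]=0xb8

MEM[0x09,0x11,0x03] = fe 49 b8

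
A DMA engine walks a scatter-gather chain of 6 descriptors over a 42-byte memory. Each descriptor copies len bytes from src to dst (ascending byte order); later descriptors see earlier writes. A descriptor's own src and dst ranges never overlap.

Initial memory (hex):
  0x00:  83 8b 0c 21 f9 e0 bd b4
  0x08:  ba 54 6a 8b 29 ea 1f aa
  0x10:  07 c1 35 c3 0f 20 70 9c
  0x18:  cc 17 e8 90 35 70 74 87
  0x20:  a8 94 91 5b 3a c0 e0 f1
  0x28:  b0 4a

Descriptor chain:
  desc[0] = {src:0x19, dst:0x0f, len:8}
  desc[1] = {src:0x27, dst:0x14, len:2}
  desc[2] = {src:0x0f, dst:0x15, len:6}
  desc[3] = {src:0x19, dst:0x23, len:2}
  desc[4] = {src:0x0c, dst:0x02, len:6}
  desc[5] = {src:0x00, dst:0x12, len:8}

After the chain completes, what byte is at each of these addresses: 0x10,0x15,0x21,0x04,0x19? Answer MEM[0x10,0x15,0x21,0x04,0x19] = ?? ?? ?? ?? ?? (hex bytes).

MEM[0x10,0x15,0x21,0x04,0x19] = e8 ea 94 1f 90

  after D0: wrote 8B at 0x0f = 17e89035707487a8
  after D1: wrote 2B at 0x14 = f1b0
  after D2: wrote 6B at 0x15 = 17e8903570f1
  after D3: wrote 2B at 0x23 = 70f1
  after D4: wrote 6B at 0x02 = 29ea1f17e890
  after D5: wrote 8B at 0x12 = 838b29ea1f17e890
query mem[0x10]=0xe8, mem[0x15]=0xea, mem[0x21]=0x94, mem[0x04]=0x1f, mem[0x19]=0x90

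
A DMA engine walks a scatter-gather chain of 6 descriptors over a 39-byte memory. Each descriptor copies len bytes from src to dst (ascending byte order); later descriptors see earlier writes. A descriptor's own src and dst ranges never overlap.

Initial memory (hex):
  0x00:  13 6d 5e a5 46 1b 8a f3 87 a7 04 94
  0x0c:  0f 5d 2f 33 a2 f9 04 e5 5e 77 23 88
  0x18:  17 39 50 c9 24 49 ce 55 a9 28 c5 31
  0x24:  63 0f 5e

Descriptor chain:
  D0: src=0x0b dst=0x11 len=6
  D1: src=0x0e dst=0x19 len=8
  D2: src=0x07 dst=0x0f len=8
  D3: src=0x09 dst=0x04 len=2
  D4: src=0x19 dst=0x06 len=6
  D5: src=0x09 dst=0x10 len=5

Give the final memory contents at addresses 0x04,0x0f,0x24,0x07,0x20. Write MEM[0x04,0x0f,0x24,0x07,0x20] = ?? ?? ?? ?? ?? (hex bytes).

MEM[0x04,0x0f,0x24,0x07,0x20] = a7 f3 63 33 33

D0: mem[0x11..0x16] <- [94 0f 5d 2f 33 a2]
D1: mem[0x19..0x20] <- [2f 33 a2 94 0f 5d 2f 33]
D2: mem[0x0f..0x16] <- [f3 87 a7 04 94 0f 5d 2f]
D3: mem[0x04..0x05] <- [a7 04]
D4: mem[0x06..0x0b] <- [2f 33 a2 94 0f 5d]
D5: mem[0x10..0x14] <- [94 0f 5d 0f 5d]
query mem[0x04]=0xa7, mem[0x0f]=0xf3, mem[0x24]=0x63, mem[0x07]=0x33, mem[0x20]=0x33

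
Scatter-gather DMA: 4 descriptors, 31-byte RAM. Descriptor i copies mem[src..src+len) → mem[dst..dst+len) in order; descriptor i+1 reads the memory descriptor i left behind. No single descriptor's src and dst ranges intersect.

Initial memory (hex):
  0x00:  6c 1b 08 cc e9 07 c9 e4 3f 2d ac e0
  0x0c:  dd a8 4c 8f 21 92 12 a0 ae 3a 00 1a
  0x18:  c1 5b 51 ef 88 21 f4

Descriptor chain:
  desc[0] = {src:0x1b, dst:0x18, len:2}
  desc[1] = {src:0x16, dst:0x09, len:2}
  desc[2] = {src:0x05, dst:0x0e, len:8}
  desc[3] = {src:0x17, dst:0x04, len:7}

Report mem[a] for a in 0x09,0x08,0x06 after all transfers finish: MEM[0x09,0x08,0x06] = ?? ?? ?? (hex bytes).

MEM[0x09,0x08,0x06] = 88 ef 88

[0] 0x1b->0x18 len=2 : ef 88
[1] 0x16->0x09 len=2 : 00 1a
[2] 0x05->0x0e len=8 : 07 c9 e4 3f 00 1a e0 dd
[3] 0x17->0x04 len=7 : 1a ef 88 51 ef 88 21
query mem[0x09]=0x88, mem[0x08]=0xef, mem[0x06]=0x88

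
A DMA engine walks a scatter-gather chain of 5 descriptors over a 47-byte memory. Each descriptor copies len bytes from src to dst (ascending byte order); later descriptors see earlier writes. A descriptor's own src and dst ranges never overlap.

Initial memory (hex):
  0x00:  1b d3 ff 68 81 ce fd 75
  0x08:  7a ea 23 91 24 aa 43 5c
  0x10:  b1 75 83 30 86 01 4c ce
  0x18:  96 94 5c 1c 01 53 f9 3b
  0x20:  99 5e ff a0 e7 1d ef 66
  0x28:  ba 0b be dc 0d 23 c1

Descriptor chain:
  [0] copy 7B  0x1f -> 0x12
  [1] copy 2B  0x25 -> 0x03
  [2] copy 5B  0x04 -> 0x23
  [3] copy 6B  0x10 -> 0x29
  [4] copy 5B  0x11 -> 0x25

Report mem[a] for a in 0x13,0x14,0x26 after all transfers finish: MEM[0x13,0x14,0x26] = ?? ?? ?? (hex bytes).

[0] 0x1f->0x12 len=7 : 3b 99 5e ff a0 e7 1d
[1] 0x25->0x03 len=2 : 1d ef
[2] 0x04->0x23 len=5 : ef ce fd 75 7a
[3] 0x10->0x29 len=6 : b1 75 3b 99 5e ff
[4] 0x11->0x25 len=5 : 75 3b 99 5e ff
query mem[0x13]=0x99, mem[0x14]=0x5e, mem[0x26]=0x3b

MEM[0x13,0x14,0x26] = 99 5e 3b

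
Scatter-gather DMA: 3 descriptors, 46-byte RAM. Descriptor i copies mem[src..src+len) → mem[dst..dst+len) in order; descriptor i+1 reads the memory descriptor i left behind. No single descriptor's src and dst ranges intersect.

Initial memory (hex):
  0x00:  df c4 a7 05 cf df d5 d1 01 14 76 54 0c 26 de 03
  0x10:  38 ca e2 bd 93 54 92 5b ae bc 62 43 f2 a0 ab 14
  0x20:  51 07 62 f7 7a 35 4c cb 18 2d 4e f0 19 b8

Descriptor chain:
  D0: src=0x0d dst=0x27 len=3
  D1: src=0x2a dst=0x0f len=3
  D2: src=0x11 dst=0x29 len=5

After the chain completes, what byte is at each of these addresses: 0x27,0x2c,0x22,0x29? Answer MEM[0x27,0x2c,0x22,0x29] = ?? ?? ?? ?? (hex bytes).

MEM[0x27,0x2c,0x22,0x29] = 26 93 62 19

  after D0: wrote 3B at 0x27 = 26de03
  after D1: wrote 3B at 0x0f = 4ef019
  after D2: wrote 5B at 0x29 = 19e2bd9354
query mem[0x27]=0x26, mem[0x2c]=0x93, mem[0x22]=0x62, mem[0x29]=0x19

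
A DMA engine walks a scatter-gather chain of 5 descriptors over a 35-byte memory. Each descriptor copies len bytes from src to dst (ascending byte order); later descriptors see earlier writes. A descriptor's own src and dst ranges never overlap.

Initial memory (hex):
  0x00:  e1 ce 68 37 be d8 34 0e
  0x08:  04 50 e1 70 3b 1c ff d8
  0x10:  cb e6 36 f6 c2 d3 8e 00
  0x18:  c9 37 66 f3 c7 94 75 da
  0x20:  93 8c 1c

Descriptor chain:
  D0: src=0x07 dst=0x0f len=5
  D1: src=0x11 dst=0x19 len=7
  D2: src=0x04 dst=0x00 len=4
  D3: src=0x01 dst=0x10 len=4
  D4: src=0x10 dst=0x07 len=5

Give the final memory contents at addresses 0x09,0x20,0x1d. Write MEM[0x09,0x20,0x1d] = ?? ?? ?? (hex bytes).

MEM[0x09,0x20,0x1d] = 0e 93 d3

#0 dst[0x0f+5] := {0x0e,0x04,0x50,0xe1,0x70}
#1 dst[0x19+7] := {0x50,0xe1,0x70,0xc2,0xd3,0x8e,0x00}
#2 dst[0x00+4] := {0xbe,0xd8,0x34,0x0e}
#3 dst[0x10+4] := {0xd8,0x34,0x0e,0xbe}
#4 dst[0x07+5] := {0xd8,0x34,0x0e,0xbe,0xc2}
query mem[0x09]=0x0e, mem[0x20]=0x93, mem[0x1d]=0xd3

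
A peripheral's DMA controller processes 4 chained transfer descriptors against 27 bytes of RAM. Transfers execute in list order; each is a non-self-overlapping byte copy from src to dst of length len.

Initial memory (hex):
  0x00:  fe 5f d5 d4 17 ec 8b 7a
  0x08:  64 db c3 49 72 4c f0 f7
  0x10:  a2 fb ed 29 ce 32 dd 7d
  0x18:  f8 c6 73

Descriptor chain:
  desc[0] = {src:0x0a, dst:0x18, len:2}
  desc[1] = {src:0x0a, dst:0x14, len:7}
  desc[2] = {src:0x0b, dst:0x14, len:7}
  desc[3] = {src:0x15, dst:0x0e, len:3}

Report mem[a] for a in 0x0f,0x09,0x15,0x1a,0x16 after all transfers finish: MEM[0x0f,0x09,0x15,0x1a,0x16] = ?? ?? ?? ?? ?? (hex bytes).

D0: mem[0x18..0x19] <- [c3 49]
D1: mem[0x14..0x1a] <- [c3 49 72 4c f0 f7 a2]
D2: mem[0x14..0x1a] <- [49 72 4c f0 f7 a2 fb]
D3: mem[0x0e..0x10] <- [72 4c f0]
query mem[0x0f]=0x4c, mem[0x09]=0xdb, mem[0x15]=0x72, mem[0x1a]=0xfb, mem[0x16]=0x4c

MEM[0x0f,0x09,0x15,0x1a,0x16] = 4c db 72 fb 4c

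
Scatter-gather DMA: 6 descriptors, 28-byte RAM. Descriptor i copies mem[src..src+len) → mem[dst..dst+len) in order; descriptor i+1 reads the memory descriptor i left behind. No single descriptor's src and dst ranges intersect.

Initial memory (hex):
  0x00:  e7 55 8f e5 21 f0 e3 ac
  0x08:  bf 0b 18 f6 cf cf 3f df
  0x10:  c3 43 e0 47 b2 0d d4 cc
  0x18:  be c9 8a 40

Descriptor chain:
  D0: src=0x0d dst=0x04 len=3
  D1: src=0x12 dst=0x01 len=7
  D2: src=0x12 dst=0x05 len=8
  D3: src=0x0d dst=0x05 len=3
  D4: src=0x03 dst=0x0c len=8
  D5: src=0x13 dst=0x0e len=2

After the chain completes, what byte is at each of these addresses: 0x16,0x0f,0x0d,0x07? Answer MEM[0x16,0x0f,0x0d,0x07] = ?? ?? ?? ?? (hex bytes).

[0] 0x0d->0x04 len=3 : cf 3f df
[1] 0x12->0x01 len=7 : e0 47 b2 0d d4 cc be
[2] 0x12->0x05 len=8 : e0 47 b2 0d d4 cc be c9
[3] 0x0d->0x05 len=3 : cf 3f df
[4] 0x03->0x0c len=8 : b2 0d cf 3f df 0d d4 cc
[5] 0x13->0x0e len=2 : cc b2
query mem[0x16]=0xd4, mem[0x0f]=0xb2, mem[0x0d]=0x0d, mem[0x07]=0xdf

MEM[0x16,0x0f,0x0d,0x07] = d4 b2 0d df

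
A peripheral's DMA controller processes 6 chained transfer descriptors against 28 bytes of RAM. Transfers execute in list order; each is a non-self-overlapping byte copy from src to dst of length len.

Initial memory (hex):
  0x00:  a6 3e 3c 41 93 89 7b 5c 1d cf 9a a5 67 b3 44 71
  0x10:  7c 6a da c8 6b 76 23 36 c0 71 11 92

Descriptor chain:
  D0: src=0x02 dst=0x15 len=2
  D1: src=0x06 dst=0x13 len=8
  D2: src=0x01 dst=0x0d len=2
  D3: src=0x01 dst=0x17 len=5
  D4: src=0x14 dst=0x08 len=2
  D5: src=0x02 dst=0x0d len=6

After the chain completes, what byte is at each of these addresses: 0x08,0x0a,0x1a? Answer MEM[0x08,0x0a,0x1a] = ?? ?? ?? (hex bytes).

[0] 0x02->0x15 len=2 : 3c 41
[1] 0x06->0x13 len=8 : 7b 5c 1d cf 9a a5 67 b3
[2] 0x01->0x0d len=2 : 3e 3c
[3] 0x01->0x17 len=5 : 3e 3c 41 93 89
[4] 0x14->0x08 len=2 : 5c 1d
[5] 0x02->0x0d len=6 : 3c 41 93 89 7b 5c
query mem[0x08]=0x5c, mem[0x0a]=0x9a, mem[0x1a]=0x93

MEM[0x08,0x0a,0x1a] = 5c 9a 93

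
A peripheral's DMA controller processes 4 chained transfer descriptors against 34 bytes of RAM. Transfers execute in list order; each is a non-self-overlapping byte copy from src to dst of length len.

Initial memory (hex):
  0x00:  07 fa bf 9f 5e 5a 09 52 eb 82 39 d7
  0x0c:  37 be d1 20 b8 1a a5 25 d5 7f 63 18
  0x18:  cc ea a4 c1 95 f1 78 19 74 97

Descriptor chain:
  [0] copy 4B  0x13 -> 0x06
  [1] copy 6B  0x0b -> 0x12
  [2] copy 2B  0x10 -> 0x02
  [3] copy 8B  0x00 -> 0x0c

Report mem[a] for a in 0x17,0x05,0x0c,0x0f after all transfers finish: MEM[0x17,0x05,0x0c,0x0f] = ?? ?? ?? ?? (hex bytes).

MEM[0x17,0x05,0x0c,0x0f] = b8 5a 07 1a

D0: mem[0x06..0x09] <- [25 d5 7f 63]
D1: mem[0x12..0x17] <- [d7 37 be d1 20 b8]
D2: mem[0x02..0x03] <- [b8 1a]
D3: mem[0x0c..0x13] <- [07 fa b8 1a 5e 5a 25 d5]
query mem[0x17]=0xb8, mem[0x05]=0x5a, mem[0x0c]=0x07, mem[0x0f]=0x1a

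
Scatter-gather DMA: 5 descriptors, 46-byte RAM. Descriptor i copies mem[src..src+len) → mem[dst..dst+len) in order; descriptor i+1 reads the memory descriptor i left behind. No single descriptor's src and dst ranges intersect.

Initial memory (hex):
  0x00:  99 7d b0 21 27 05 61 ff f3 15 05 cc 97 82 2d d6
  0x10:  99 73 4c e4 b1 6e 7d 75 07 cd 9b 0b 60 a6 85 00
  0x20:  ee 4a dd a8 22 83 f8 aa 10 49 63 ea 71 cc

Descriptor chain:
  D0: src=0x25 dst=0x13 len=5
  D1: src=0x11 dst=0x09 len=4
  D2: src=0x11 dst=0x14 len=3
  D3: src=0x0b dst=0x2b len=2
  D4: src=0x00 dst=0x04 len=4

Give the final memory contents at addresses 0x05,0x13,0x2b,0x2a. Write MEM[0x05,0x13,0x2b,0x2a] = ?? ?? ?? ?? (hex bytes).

[0] 0x25->0x13 len=5 : 83 f8 aa 10 49
[1] 0x11->0x09 len=4 : 73 4c 83 f8
[2] 0x11->0x14 len=3 : 73 4c 83
[3] 0x0b->0x2b len=2 : 83 f8
[4] 0x00->0x04 len=4 : 99 7d b0 21
query mem[0x05]=0x7d, mem[0x13]=0x83, mem[0x2b]=0x83, mem[0x2a]=0x63

MEM[0x05,0x13,0x2b,0x2a] = 7d 83 83 63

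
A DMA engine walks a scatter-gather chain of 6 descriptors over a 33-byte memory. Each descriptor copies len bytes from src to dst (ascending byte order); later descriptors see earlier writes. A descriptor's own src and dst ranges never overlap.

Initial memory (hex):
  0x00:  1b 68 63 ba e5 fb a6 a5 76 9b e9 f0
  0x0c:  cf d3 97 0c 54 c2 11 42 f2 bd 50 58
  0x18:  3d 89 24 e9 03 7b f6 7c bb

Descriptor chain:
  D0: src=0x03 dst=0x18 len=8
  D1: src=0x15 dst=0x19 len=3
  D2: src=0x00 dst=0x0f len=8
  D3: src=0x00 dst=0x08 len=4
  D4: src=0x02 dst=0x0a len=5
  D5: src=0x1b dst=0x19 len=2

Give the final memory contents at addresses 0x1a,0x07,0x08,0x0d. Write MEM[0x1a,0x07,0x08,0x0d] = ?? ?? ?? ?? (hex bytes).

MEM[0x1a,0x07,0x08,0x0d] = a5 a5 1b fb

D0: mem[0x18..0x1f] <- [ba e5 fb a6 a5 76 9b e9]
D1: mem[0x19..0x1b] <- [bd 50 58]
D2: mem[0x0f..0x16] <- [1b 68 63 ba e5 fb a6 a5]
D3: mem[0x08..0x0b] <- [1b 68 63 ba]
D4: mem[0x0a..0x0e] <- [63 ba e5 fb a6]
D5: mem[0x19..0x1a] <- [58 a5]
query mem[0x1a]=0xa5, mem[0x07]=0xa5, mem[0x08]=0x1b, mem[0x0d]=0xfb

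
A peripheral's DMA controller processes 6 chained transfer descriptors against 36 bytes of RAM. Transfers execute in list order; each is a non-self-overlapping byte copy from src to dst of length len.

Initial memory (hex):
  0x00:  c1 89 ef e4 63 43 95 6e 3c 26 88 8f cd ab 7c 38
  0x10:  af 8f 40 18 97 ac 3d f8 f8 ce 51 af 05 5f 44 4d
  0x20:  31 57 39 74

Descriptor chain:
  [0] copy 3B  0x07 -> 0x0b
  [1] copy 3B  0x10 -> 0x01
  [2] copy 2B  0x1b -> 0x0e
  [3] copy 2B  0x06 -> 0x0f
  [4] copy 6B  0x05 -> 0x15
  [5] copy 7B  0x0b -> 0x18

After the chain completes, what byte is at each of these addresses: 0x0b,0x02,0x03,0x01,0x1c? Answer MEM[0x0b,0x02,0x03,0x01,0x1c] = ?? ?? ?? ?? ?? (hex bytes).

#0 dst[0x0b+3] := {0x6e,0x3c,0x26}
#1 dst[0x01+3] := {0xaf,0x8f,0x40}
#2 dst[0x0e+2] := {0xaf,0x05}
#3 dst[0x0f+2] := {0x95,0x6e}
#4 dst[0x15+6] := {0x43,0x95,0x6e,0x3c,0x26,0x88}
#5 dst[0x18+7] := {0x6e,0x3c,0x26,0xaf,0x95,0x6e,0x8f}
query mem[0x0b]=0x6e, mem[0x02]=0x8f, mem[0x03]=0x40, mem[0x01]=0xaf, mem[0x1c]=0x95

MEM[0x0b,0x02,0x03,0x01,0x1c] = 6e 8f 40 af 95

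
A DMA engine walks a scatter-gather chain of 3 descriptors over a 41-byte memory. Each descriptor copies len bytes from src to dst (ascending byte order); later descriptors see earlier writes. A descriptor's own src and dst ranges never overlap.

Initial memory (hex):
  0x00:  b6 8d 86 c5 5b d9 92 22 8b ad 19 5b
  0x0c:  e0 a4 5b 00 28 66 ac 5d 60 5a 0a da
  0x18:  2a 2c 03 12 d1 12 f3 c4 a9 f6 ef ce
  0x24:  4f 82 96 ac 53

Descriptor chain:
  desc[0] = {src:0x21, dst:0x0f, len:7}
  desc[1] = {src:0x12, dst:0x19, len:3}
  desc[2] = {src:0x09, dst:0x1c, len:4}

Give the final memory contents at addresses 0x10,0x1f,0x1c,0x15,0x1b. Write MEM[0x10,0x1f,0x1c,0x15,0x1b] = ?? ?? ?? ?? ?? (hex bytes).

MEM[0x10,0x1f,0x1c,0x15,0x1b] = ef e0 ad ac 96

D0: mem[0x0f..0x15] <- [f6 ef ce 4f 82 96 ac]
D1: mem[0x19..0x1b] <- [4f 82 96]
D2: mem[0x1c..0x1f] <- [ad 19 5b e0]
query mem[0x10]=0xef, mem[0x1f]=0xe0, mem[0x1c]=0xad, mem[0x15]=0xac, mem[0x1b]=0x96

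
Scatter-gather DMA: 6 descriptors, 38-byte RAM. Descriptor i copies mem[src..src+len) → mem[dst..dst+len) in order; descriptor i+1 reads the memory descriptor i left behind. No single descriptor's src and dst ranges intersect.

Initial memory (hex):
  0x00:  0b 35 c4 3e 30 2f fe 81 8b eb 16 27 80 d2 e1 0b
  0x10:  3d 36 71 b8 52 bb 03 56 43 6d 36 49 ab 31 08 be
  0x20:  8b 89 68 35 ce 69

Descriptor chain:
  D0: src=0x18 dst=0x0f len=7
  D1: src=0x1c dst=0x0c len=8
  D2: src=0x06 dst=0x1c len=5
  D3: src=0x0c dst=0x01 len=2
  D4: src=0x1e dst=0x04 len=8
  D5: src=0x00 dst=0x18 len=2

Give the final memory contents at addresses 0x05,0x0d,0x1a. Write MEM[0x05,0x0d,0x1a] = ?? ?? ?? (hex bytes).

MEM[0x05,0x0d,0x1a] = eb 31 36

#0 dst[0x0f+7] := {0x43,0x6d,0x36,0x49,0xab,0x31,0x08}
#1 dst[0x0c+8] := {0xab,0x31,0x08,0xbe,0x8b,0x89,0x68,0x35}
#2 dst[0x1c+5] := {0xfe,0x81,0x8b,0xeb,0x16}
#3 dst[0x01+2] := {0xab,0x31}
#4 dst[0x04+8] := {0x8b,0xeb,0x16,0x89,0x68,0x35,0xce,0x69}
#5 dst[0x18+2] := {0x0b,0xab}
query mem[0x05]=0xeb, mem[0x0d]=0x31, mem[0x1a]=0x36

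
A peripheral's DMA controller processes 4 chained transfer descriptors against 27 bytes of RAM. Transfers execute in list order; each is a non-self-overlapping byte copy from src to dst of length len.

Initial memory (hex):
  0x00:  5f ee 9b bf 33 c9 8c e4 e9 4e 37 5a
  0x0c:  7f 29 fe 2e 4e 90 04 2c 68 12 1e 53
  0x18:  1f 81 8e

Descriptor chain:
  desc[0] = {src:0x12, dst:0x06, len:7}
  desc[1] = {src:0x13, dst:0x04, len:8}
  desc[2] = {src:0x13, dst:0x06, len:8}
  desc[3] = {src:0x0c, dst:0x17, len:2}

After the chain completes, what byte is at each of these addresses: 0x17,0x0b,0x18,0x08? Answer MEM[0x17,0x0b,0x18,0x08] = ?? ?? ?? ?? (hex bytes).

MEM[0x17,0x0b,0x18,0x08] = 81 1f 8e 12

  after D0: wrote 7B at 0x06 = 042c68121e531f
  after D1: wrote 8B at 0x04 = 2c68121e531f818e
  after D2: wrote 8B at 0x06 = 2c68121e531f818e
  after D3: wrote 2B at 0x17 = 818e
query mem[0x17]=0x81, mem[0x0b]=0x1f, mem[0x18]=0x8e, mem[0x08]=0x12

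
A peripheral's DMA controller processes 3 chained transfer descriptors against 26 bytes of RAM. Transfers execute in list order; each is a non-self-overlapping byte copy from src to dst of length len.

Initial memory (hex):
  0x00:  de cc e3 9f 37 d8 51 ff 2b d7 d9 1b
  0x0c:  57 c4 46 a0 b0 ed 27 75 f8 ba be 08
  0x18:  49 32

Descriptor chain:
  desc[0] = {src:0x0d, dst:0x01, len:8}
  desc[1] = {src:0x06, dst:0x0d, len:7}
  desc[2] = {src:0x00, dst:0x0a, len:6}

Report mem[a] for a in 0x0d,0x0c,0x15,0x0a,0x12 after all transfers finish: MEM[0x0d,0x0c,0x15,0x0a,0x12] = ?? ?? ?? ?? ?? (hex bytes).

  after D0: wrote 8B at 0x01 = c446a0b0ed2775f8
  after D1: wrote 7B at 0x0d = 2775f8d7d91b57
  after D2: wrote 6B at 0x0a = dec446a0b0ed
query mem[0x0d]=0xa0, mem[0x0c]=0x46, mem[0x15]=0xba, mem[0x0a]=0xde, mem[0x12]=0x1b

MEM[0x0d,0x0c,0x15,0x0a,0x12] = a0 46 ba de 1b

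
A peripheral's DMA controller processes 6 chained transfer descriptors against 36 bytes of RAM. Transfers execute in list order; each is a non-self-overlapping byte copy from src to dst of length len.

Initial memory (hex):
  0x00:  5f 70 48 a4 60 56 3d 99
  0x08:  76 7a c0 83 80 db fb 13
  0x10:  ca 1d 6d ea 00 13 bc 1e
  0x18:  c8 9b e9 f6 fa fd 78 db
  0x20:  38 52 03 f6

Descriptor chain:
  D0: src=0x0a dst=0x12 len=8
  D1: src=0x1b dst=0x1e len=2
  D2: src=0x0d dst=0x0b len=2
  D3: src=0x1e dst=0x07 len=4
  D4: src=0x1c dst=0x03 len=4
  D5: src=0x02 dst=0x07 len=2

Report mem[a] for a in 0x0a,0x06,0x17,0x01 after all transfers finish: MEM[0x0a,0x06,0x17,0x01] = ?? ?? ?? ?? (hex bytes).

D0: mem[0x12..0x19] <- [c0 83 80 db fb 13 ca 1d]
D1: mem[0x1e..0x1f] <- [f6 fa]
D2: mem[0x0b..0x0c] <- [db fb]
D3: mem[0x07..0x0a] <- [f6 fa 38 52]
D4: mem[0x03..0x06] <- [fa fd f6 fa]
D5: mem[0x07..0x08] <- [48 fa]
query mem[0x0a]=0x52, mem[0x06]=0xfa, mem[0x17]=0x13, mem[0x01]=0x70

MEM[0x0a,0x06,0x17,0x01] = 52 fa 13 70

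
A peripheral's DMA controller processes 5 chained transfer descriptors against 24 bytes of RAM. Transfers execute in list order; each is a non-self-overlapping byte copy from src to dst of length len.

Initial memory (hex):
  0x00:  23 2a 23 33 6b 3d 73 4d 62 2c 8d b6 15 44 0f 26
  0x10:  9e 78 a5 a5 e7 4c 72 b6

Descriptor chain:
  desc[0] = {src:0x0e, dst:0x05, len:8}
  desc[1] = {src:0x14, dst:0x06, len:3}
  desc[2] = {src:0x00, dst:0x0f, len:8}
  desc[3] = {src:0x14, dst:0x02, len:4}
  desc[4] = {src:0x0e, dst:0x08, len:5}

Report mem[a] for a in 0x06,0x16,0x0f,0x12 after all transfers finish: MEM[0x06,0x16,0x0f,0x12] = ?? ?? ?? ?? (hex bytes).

MEM[0x06,0x16,0x0f,0x12] = e7 4c 23 33

#0 dst[0x05+8] := {0x0f,0x26,0x9e,0x78,0xa5,0xa5,0xe7,0x4c}
#1 dst[0x06+3] := {0xe7,0x4c,0x72}
#2 dst[0x0f+8] := {0x23,0x2a,0x23,0x33,0x6b,0x0f,0xe7,0x4c}
#3 dst[0x02+4] := {0x0f,0xe7,0x4c,0xb6}
#4 dst[0x08+5] := {0x0f,0x23,0x2a,0x23,0x33}
query mem[0x06]=0xe7, mem[0x16]=0x4c, mem[0x0f]=0x23, mem[0x12]=0x33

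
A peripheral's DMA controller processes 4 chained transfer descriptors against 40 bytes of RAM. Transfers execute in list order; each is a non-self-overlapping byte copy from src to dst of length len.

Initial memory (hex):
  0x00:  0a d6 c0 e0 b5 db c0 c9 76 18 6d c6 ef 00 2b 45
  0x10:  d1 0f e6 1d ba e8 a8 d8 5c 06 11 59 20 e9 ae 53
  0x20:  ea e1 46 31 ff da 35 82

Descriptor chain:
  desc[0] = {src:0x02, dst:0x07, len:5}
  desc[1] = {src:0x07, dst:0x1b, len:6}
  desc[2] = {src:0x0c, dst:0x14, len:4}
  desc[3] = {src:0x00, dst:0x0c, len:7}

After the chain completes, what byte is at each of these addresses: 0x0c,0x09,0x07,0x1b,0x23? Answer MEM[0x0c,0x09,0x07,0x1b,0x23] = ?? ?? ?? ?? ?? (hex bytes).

MEM[0x0c,0x09,0x07,0x1b,0x23] = 0a b5 c0 c0 31

#0 dst[0x07+5] := {0xc0,0xe0,0xb5,0xdb,0xc0}
#1 dst[0x1b+6] := {0xc0,0xe0,0xb5,0xdb,0xc0,0xef}
#2 dst[0x14+4] := {0xef,0x00,0x2b,0x45}
#3 dst[0x0c+7] := {0x0a,0xd6,0xc0,0xe0,0xb5,0xdb,0xc0}
query mem[0x0c]=0x0a, mem[0x09]=0xb5, mem[0x07]=0xc0, mem[0x1b]=0xc0, mem[0x23]=0x31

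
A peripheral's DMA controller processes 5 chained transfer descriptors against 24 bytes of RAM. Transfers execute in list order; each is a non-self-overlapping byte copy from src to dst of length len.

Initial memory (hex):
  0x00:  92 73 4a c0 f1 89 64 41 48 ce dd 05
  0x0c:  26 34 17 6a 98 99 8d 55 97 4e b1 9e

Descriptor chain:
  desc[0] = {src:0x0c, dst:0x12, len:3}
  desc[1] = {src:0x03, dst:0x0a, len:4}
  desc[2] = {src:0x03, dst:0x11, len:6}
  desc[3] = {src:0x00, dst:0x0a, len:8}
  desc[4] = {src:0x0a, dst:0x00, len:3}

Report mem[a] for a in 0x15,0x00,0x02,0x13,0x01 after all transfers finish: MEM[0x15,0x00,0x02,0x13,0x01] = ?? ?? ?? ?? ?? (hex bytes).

[0] 0x0c->0x12 len=3 : 26 34 17
[1] 0x03->0x0a len=4 : c0 f1 89 64
[2] 0x03->0x11 len=6 : c0 f1 89 64 41 48
[3] 0x00->0x0a len=8 : 92 73 4a c0 f1 89 64 41
[4] 0x0a->0x00 len=3 : 92 73 4a
query mem[0x15]=0x41, mem[0x00]=0x92, mem[0x02]=0x4a, mem[0x13]=0x89, mem[0x01]=0x73

MEM[0x15,0x00,0x02,0x13,0x01] = 41 92 4a 89 73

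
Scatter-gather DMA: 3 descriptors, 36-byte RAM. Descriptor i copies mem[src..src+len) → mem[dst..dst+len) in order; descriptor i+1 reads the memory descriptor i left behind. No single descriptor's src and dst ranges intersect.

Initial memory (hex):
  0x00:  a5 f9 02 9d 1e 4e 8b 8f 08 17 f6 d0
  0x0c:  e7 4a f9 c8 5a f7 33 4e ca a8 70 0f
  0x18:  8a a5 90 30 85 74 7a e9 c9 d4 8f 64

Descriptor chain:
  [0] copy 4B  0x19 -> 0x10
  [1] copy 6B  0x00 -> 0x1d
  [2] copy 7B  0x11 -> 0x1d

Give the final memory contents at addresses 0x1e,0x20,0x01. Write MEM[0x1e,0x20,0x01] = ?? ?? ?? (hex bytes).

MEM[0x1e,0x20,0x01] = 30 ca f9

#0 dst[0x10+4] := {0xa5,0x90,0x30,0x85}
#1 dst[0x1d+6] := {0xa5,0xf9,0x02,0x9d,0x1e,0x4e}
#2 dst[0x1d+7] := {0x90,0x30,0x85,0xca,0xa8,0x70,0x0f}
query mem[0x1e]=0x30, mem[0x20]=0xca, mem[0x01]=0xf9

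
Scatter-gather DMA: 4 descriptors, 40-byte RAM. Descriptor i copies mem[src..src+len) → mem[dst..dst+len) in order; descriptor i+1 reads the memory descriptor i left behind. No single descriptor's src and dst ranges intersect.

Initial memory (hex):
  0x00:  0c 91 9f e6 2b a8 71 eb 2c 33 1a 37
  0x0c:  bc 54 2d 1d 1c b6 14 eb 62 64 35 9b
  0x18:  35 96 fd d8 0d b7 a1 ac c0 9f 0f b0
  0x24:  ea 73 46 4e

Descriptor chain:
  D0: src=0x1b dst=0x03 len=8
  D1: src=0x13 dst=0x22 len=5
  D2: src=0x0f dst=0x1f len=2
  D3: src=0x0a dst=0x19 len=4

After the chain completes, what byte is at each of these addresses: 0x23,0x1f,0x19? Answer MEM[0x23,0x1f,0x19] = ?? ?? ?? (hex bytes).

MEM[0x23,0x1f,0x19] = 62 1d 0f

#0 dst[0x03+8] := {0xd8,0x0d,0xb7,0xa1,0xac,0xc0,0x9f,0x0f}
#1 dst[0x22+5] := {0xeb,0x62,0x64,0x35,0x9b}
#2 dst[0x1f+2] := {0x1d,0x1c}
#3 dst[0x19+4] := {0x0f,0x37,0xbc,0x54}
query mem[0x23]=0x62, mem[0x1f]=0x1d, mem[0x19]=0x0f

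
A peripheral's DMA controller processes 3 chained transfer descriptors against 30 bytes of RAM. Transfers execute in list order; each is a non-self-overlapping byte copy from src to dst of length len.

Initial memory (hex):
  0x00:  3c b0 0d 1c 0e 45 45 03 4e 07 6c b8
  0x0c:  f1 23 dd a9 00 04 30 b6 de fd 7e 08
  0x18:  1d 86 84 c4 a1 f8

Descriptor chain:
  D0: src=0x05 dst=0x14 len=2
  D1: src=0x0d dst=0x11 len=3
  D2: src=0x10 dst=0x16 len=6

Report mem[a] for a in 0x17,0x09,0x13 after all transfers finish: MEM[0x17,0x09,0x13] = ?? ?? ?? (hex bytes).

MEM[0x17,0x09,0x13] = 23 07 a9

#0 dst[0x14+2] := {0x45,0x45}
#1 dst[0x11+3] := {0x23,0xdd,0xa9}
#2 dst[0x16+6] := {0x00,0x23,0xdd,0xa9,0x45,0x45}
query mem[0x17]=0x23, mem[0x09]=0x07, mem[0x13]=0xa9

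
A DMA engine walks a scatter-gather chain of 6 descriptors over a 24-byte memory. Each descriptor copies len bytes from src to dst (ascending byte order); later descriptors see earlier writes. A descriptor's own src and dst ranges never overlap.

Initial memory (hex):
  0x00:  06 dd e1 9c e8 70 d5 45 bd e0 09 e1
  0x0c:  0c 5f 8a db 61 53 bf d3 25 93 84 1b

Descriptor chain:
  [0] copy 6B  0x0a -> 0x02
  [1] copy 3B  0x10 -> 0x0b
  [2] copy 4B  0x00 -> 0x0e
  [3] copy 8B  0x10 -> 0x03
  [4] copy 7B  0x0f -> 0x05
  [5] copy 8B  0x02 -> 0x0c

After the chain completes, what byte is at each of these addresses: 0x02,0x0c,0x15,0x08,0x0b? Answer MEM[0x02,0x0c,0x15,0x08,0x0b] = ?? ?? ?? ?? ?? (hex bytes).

#0 dst[0x02+6] := {0x09,0xe1,0x0c,0x5f,0x8a,0xdb}
#1 dst[0x0b+3] := {0x61,0x53,0xbf}
#2 dst[0x0e+4] := {0x06,0xdd,0x09,0xe1}
#3 dst[0x03+8] := {0x09,0xe1,0xbf,0xd3,0x25,0x93,0x84,0x1b}
#4 dst[0x05+7] := {0xdd,0x09,0xe1,0xbf,0xd3,0x25,0x93}
#5 dst[0x0c+8] := {0x09,0x09,0xe1,0xdd,0x09,0xe1,0xbf,0xd3}
query mem[0x02]=0x09, mem[0x0c]=0x09, mem[0x15]=0x93, mem[0x08]=0xbf, mem[0x0b]=0x93

MEM[0x02,0x0c,0x15,0x08,0x0b] = 09 09 93 bf 93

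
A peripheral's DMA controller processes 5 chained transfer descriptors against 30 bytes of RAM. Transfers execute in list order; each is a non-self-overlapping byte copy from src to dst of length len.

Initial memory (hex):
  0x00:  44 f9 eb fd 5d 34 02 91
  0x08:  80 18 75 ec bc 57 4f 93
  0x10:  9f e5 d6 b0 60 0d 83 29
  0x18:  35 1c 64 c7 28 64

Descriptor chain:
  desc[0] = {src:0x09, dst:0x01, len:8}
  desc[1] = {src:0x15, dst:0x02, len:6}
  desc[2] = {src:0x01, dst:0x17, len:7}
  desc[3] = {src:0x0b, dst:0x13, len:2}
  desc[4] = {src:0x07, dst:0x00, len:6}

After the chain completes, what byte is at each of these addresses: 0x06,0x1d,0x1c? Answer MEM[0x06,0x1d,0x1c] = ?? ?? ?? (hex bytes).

MEM[0x06,0x1d,0x1c] = 1c 64 1c

[0] 0x09->0x01 len=8 : 18 75 ec bc 57 4f 93 9f
[1] 0x15->0x02 len=6 : 0d 83 29 35 1c 64
[2] 0x01->0x17 len=7 : 18 0d 83 29 35 1c 64
[3] 0x0b->0x13 len=2 : ec bc
[4] 0x07->0x00 len=6 : 64 9f 18 75 ec bc
query mem[0x06]=0x1c, mem[0x1d]=0x64, mem[0x1c]=0x1c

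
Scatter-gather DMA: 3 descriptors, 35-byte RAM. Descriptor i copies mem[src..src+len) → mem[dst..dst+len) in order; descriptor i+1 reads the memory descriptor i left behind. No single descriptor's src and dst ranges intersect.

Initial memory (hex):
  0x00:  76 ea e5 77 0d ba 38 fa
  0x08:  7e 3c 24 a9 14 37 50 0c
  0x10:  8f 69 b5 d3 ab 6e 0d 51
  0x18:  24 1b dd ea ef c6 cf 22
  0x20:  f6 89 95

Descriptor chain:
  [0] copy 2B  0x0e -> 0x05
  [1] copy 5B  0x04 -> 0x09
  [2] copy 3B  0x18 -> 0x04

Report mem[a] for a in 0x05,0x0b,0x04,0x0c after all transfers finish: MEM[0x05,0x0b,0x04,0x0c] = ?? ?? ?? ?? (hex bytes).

  after D0: wrote 2B at 0x05 = 500c
  after D1: wrote 5B at 0x09 = 0d500cfa7e
  after D2: wrote 3B at 0x04 = 241bdd
query mem[0x05]=0x1b, mem[0x0b]=0x0c, mem[0x04]=0x24, mem[0x0c]=0xfa

MEM[0x05,0x0b,0x04,0x0c] = 1b 0c 24 fa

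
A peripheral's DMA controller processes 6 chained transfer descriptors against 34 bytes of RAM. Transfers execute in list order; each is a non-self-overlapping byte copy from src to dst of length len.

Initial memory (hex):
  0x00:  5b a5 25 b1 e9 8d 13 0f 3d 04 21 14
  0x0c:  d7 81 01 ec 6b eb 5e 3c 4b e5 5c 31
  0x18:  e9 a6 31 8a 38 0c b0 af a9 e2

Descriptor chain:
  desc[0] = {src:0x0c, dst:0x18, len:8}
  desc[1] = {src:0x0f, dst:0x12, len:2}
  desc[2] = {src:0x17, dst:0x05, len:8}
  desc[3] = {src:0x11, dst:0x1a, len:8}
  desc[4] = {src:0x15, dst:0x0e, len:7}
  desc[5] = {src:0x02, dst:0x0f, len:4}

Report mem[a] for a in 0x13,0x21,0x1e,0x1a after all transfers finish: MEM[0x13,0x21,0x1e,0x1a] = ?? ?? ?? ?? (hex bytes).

MEM[0x13,0x21,0x1e,0x1a] = eb d7 e5 eb

[0] 0x0c->0x18 len=8 : d7 81 01 ec 6b eb 5e 3c
[1] 0x0f->0x12 len=2 : ec 6b
[2] 0x17->0x05 len=8 : 31 d7 81 01 ec 6b eb 5e
[3] 0x11->0x1a len=8 : eb ec 6b 4b e5 5c 31 d7
[4] 0x15->0x0e len=7 : e5 5c 31 d7 81 eb ec
[5] 0x02->0x0f len=4 : 25 b1 e9 31
query mem[0x13]=0xeb, mem[0x21]=0xd7, mem[0x1e]=0xe5, mem[0x1a]=0xeb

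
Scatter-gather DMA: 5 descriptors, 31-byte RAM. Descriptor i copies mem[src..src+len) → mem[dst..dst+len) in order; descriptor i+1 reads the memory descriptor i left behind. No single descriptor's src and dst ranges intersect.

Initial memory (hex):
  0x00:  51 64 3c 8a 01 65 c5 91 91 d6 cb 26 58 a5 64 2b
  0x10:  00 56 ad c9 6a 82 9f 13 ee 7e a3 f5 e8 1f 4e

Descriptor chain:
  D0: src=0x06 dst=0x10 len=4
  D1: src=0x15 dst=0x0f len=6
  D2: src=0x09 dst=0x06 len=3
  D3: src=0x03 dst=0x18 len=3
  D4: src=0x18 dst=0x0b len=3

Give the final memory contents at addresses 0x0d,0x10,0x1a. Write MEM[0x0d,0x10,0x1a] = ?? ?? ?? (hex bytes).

D0: mem[0x10..0x13] <- [c5 91 91 d6]
D1: mem[0x0f..0x14] <- [82 9f 13 ee 7e a3]
D2: mem[0x06..0x08] <- [d6 cb 26]
D3: mem[0x18..0x1a] <- [8a 01 65]
D4: mem[0x0b..0x0d] <- [8a 01 65]
query mem[0x0d]=0x65, mem[0x10]=0x9f, mem[0x1a]=0x65

MEM[0x0d,0x10,0x1a] = 65 9f 65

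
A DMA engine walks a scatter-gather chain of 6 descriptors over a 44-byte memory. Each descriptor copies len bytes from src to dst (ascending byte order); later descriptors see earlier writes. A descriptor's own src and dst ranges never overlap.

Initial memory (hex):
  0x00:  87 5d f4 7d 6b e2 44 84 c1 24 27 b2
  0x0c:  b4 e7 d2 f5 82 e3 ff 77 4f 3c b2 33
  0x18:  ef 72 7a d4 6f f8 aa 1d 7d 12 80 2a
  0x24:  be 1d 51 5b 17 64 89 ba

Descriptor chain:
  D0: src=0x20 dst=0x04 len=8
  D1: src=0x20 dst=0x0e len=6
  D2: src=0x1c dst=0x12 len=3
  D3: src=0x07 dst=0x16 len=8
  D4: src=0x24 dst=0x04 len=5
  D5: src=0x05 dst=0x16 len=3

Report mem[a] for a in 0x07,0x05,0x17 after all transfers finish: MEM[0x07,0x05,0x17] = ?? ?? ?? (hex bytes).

MEM[0x07,0x05,0x17] = 5b 1d 51

  after D0: wrote 8B at 0x04 = 7d12802abe1d515b
  after D1: wrote 6B at 0x0e = 7d12802abe1d
  after D2: wrote 3B at 0x12 = 6ff8aa
  after D3: wrote 8B at 0x16 = 2abe1d515bb4e77d
  after D4: wrote 5B at 0x04 = be1d515b17
  after D5: wrote 3B at 0x16 = 1d515b
query mem[0x07]=0x5b, mem[0x05]=0x1d, mem[0x17]=0x51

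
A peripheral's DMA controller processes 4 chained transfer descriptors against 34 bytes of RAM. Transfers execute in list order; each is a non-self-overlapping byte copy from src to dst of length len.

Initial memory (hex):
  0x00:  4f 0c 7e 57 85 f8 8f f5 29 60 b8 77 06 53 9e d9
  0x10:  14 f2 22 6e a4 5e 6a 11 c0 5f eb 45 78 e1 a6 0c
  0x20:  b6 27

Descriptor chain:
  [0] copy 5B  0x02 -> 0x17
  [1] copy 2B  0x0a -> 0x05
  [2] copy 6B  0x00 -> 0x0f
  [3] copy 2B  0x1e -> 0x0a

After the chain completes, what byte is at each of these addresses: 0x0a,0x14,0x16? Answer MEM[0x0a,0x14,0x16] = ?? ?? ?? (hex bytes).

[0] 0x02->0x17 len=5 : 7e 57 85 f8 8f
[1] 0x0a->0x05 len=2 : b8 77
[2] 0x00->0x0f len=6 : 4f 0c 7e 57 85 b8
[3] 0x1e->0x0a len=2 : a6 0c
query mem[0x0a]=0xa6, mem[0x14]=0xb8, mem[0x16]=0x6a

MEM[0x0a,0x14,0x16] = a6 b8 6a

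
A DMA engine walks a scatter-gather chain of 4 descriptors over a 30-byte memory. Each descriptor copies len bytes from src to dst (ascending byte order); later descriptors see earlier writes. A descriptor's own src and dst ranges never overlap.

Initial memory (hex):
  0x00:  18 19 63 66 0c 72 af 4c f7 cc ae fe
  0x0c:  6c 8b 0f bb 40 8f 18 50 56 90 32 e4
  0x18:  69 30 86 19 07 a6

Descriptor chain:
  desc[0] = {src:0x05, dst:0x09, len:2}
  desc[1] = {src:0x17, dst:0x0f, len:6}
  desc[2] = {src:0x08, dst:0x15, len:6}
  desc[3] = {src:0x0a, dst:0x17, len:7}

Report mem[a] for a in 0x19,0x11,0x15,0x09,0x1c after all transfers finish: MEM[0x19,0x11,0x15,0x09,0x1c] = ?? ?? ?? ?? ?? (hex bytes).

MEM[0x19,0x11,0x15,0x09,0x1c] = 6c 30 f7 72 e4

D0: mem[0x09..0x0a] <- [72 af]
D1: mem[0x0f..0x14] <- [e4 69 30 86 19 07]
D2: mem[0x15..0x1a] <- [f7 72 af fe 6c 8b]
D3: mem[0x17..0x1d] <- [af fe 6c 8b 0f e4 69]
query mem[0x19]=0x6c, mem[0x11]=0x30, mem[0x15]=0xf7, mem[0x09]=0x72, mem[0x1c]=0xe4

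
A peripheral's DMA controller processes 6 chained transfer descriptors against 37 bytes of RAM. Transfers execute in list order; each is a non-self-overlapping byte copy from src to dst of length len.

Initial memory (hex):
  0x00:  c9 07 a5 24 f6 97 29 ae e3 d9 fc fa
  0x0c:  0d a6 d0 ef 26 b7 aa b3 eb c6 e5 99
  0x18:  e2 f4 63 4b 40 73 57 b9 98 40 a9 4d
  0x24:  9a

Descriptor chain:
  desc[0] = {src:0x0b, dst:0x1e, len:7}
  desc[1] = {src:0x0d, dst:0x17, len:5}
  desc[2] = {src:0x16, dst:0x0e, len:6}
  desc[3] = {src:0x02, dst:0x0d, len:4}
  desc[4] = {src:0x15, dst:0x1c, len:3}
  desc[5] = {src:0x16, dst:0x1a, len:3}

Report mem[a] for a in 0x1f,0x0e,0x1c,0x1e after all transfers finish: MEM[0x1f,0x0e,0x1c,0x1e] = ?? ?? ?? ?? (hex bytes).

MEM[0x1f,0x0e,0x1c,0x1e] = 0d 24 d0 a6

  after D0: wrote 7B at 0x1e = fa0da6d0ef26b7
  after D1: wrote 5B at 0x17 = a6d0ef26b7
  after D2: wrote 6B at 0x0e = e5a6d0ef26b7
  after D3: wrote 4B at 0x0d = a524f697
  after D4: wrote 3B at 0x1c = c6e5a6
  after D5: wrote 3B at 0x1a = e5a6d0
query mem[0x1f]=0x0d, mem[0x0e]=0x24, mem[0x1c]=0xd0, mem[0x1e]=0xa6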